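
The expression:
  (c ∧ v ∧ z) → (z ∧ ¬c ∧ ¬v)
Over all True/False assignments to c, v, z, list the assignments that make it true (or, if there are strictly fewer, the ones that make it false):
is false only for:
  c=True, v=True, z=True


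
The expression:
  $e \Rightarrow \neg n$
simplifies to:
$\neg e \vee \neg n$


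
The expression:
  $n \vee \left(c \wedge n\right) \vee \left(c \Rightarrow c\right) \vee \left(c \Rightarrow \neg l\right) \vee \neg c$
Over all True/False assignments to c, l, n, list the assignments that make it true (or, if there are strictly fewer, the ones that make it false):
is always true.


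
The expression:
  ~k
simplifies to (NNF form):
~k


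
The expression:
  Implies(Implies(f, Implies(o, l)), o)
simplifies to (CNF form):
o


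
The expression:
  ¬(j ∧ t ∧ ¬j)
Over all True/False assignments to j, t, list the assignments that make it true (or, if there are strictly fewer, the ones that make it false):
is always true.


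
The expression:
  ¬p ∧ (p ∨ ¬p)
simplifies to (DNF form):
¬p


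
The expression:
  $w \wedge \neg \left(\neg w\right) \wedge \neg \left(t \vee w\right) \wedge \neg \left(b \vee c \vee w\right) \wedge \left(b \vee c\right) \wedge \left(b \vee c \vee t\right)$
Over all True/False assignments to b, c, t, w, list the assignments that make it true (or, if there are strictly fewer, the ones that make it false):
is never true.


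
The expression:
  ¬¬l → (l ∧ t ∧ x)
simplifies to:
(t ∧ x) ∨ ¬l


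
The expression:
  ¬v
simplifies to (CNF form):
¬v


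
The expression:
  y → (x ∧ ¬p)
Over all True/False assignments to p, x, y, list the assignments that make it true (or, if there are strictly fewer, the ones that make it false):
is false only for:
  p=False, x=False, y=True;
  p=True, x=False, y=True;
  p=True, x=True, y=True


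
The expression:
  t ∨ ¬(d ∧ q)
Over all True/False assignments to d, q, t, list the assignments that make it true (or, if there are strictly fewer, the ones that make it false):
is false only for:
  d=True, q=True, t=False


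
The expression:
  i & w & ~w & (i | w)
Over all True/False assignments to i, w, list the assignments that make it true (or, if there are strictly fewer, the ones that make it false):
is never true.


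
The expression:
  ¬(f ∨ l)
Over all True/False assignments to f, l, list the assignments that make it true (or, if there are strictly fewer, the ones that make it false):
is true only for:
  f=False, l=False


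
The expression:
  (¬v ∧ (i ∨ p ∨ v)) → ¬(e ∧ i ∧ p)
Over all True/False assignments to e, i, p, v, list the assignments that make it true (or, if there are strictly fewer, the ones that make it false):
is false only for:
  e=True, i=True, p=True, v=False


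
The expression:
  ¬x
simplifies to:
¬x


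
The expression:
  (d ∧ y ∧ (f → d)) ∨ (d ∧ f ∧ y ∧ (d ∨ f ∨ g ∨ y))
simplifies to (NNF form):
d ∧ y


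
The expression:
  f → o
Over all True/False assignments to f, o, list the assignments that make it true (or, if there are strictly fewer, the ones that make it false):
is false only for:
  f=True, o=False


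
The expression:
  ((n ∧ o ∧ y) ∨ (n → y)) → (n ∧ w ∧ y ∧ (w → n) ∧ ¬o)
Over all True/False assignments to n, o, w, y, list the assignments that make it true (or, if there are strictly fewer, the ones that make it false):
is true only for:
  n=True, o=False, w=False, y=False;
  n=True, o=False, w=True, y=False;
  n=True, o=False, w=True, y=True;
  n=True, o=True, w=False, y=False;
  n=True, o=True, w=True, y=False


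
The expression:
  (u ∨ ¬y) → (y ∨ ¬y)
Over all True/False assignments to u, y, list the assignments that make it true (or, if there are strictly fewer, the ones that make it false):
is always true.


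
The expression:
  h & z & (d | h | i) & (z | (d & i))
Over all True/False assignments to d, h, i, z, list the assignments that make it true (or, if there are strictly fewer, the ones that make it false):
is true only for:
  d=False, h=True, i=False, z=True;
  d=False, h=True, i=True, z=True;
  d=True, h=True, i=False, z=True;
  d=True, h=True, i=True, z=True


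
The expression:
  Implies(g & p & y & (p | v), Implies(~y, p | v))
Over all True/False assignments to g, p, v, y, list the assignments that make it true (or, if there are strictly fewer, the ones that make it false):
is always true.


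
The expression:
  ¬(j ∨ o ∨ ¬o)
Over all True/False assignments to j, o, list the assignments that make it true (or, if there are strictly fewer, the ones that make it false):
is never true.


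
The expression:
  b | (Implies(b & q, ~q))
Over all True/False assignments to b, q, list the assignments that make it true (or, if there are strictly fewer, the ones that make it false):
is always true.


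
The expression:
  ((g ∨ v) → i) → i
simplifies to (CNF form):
g ∨ i ∨ v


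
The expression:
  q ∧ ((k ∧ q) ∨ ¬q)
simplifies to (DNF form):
k ∧ q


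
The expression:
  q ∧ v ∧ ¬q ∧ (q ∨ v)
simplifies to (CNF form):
False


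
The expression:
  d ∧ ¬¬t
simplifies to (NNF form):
d ∧ t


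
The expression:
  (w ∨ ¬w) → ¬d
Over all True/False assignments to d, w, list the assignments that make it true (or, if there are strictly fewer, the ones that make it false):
is true only for:
  d=False, w=False;
  d=False, w=True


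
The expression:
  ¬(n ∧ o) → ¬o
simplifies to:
n ∨ ¬o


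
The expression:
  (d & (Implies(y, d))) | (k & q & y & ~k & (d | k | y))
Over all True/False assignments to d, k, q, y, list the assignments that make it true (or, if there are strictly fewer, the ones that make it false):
is true only for:
  d=True, k=False, q=False, y=False;
  d=True, k=False, q=False, y=True;
  d=True, k=False, q=True, y=False;
  d=True, k=False, q=True, y=True;
  d=True, k=True, q=False, y=False;
  d=True, k=True, q=False, y=True;
  d=True, k=True, q=True, y=False;
  d=True, k=True, q=True, y=True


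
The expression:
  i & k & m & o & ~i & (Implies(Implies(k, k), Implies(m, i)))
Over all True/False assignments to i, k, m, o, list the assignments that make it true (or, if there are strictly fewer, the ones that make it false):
is never true.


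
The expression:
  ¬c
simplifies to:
¬c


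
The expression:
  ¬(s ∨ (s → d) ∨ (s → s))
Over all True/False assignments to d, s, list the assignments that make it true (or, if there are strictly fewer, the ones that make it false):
is never true.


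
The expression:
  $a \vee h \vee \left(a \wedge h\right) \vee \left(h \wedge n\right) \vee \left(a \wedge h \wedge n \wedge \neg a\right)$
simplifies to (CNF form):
$a \vee h$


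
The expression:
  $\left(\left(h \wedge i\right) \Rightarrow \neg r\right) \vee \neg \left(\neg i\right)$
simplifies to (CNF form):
$\text{True}$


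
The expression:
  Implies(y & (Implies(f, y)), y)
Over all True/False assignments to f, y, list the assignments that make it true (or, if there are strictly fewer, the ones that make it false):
is always true.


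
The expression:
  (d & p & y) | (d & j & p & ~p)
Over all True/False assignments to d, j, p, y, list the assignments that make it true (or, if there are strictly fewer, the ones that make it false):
is true only for:
  d=True, j=False, p=True, y=True;
  d=True, j=True, p=True, y=True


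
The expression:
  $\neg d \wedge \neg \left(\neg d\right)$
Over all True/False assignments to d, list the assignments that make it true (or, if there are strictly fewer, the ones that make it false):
is never true.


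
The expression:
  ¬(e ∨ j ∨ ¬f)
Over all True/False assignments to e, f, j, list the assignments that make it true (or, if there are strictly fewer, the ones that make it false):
is true only for:
  e=False, f=True, j=False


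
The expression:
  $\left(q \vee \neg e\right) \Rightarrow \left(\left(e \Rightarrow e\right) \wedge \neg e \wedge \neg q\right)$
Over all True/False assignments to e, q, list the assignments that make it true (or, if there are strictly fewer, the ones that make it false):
is true only for:
  e=False, q=False;
  e=True, q=False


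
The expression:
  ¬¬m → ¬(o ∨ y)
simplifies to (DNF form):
(¬o ∧ ¬y) ∨ ¬m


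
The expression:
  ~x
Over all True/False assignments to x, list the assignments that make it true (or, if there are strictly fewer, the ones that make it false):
is true only for:
  x=False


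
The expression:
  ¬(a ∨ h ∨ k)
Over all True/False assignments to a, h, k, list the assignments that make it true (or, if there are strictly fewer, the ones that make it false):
is true only for:
  a=False, h=False, k=False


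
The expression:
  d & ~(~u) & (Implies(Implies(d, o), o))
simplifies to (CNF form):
d & u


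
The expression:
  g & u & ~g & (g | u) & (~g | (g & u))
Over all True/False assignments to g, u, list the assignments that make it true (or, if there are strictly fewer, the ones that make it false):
is never true.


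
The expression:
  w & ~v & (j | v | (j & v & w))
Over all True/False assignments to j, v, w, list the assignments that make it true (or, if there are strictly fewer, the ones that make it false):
is true only for:
  j=True, v=False, w=True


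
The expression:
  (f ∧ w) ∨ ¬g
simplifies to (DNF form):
(f ∧ w) ∨ ¬g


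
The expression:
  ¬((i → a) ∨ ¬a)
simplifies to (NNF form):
False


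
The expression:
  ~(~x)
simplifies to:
x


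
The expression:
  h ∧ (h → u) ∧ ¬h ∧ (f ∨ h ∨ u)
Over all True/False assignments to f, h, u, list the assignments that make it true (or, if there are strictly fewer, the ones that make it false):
is never true.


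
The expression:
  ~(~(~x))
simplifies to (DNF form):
~x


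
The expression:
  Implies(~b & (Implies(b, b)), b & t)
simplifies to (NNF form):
b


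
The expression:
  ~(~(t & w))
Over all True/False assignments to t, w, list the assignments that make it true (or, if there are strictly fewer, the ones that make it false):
is true only for:
  t=True, w=True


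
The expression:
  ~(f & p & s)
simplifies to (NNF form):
~f | ~p | ~s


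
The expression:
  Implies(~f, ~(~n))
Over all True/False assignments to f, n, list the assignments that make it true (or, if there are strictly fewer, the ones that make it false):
is false only for:
  f=False, n=False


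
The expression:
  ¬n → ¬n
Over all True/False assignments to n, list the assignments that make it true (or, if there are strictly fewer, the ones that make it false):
is always true.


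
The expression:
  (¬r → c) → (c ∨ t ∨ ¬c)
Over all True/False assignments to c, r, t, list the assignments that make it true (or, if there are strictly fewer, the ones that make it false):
is always true.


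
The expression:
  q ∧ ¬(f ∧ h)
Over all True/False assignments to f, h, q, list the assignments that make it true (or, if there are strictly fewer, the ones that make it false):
is true only for:
  f=False, h=False, q=True;
  f=False, h=True, q=True;
  f=True, h=False, q=True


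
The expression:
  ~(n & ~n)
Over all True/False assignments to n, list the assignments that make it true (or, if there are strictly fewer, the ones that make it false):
is always true.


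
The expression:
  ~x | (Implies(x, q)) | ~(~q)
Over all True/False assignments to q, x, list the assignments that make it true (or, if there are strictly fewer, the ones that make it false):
is false only for:
  q=False, x=True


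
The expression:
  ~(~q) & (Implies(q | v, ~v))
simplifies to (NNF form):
q & ~v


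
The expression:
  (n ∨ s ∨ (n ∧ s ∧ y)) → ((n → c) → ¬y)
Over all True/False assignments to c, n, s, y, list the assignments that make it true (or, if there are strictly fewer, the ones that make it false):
is false only for:
  c=False, n=False, s=True, y=True;
  c=True, n=False, s=True, y=True;
  c=True, n=True, s=False, y=True;
  c=True, n=True, s=True, y=True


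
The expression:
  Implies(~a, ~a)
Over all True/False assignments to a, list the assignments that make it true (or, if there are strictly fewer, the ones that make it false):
is always true.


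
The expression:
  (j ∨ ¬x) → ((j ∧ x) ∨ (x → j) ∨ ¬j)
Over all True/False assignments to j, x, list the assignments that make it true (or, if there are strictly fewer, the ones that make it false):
is always true.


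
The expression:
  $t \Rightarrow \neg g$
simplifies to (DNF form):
$\neg g \vee \neg t$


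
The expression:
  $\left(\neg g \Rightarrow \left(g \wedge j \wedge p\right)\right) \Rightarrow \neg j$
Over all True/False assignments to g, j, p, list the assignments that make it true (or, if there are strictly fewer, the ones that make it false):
is false only for:
  g=True, j=True, p=False;
  g=True, j=True, p=True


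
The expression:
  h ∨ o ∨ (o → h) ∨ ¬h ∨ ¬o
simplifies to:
True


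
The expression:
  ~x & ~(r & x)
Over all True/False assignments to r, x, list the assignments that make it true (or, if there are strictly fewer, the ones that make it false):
is true only for:
  r=False, x=False;
  r=True, x=False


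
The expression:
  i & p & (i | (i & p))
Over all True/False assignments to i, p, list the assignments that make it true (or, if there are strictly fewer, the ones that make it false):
is true only for:
  i=True, p=True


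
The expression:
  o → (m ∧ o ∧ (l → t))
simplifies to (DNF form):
(m ∧ t) ∨ (m ∧ ¬l) ∨ ¬o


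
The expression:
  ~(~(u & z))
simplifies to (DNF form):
u & z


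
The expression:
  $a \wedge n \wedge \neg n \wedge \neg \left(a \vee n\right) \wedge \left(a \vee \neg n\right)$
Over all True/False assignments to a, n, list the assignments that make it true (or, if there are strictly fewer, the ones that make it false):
is never true.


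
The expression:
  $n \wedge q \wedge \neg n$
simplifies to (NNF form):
$\text{False}$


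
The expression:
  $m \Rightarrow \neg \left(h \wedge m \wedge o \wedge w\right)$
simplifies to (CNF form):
$\neg h \vee \neg m \vee \neg o \vee \neg w$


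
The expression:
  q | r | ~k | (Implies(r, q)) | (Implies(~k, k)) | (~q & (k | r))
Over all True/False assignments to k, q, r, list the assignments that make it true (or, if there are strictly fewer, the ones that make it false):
is always true.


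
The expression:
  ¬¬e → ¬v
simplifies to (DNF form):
¬e ∨ ¬v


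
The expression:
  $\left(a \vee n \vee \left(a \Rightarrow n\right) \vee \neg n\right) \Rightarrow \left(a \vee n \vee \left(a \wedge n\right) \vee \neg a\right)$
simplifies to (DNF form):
$\text{True}$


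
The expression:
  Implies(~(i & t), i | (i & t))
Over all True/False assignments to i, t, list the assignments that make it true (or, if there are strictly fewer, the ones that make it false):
is true only for:
  i=True, t=False;
  i=True, t=True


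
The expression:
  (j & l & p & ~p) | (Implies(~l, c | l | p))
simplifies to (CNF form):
c | l | p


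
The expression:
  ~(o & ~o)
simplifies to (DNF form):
True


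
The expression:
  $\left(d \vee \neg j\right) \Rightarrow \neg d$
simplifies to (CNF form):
$\neg d$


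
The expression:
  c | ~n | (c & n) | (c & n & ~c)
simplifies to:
c | ~n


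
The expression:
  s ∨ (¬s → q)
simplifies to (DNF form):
q ∨ s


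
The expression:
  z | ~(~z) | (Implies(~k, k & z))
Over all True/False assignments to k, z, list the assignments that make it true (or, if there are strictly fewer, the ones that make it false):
is false only for:
  k=False, z=False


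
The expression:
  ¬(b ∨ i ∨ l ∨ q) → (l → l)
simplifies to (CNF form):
True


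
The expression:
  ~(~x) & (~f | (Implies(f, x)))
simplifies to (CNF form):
x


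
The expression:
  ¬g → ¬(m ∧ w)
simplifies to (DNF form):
g ∨ ¬m ∨ ¬w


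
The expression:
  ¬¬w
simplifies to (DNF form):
w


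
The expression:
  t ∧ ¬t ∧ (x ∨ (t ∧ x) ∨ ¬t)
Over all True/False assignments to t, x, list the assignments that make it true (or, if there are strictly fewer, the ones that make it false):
is never true.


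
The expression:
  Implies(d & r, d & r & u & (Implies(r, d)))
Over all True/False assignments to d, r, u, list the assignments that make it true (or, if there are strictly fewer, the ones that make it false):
is false only for:
  d=True, r=True, u=False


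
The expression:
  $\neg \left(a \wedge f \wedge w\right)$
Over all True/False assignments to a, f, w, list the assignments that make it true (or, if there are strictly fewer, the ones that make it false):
is false only for:
  a=True, f=True, w=True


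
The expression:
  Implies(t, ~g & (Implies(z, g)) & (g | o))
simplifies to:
~t | (o & ~g & ~z)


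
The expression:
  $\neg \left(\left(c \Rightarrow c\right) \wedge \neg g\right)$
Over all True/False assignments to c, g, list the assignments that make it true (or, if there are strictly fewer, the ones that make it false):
is true only for:
  c=False, g=True;
  c=True, g=True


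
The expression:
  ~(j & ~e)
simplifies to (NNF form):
e | ~j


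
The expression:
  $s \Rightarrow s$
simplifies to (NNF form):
$\text{True}$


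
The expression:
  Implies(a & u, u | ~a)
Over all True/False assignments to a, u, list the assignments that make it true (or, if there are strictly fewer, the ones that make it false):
is always true.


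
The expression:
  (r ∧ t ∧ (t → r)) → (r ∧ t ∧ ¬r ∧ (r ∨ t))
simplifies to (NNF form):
¬r ∨ ¬t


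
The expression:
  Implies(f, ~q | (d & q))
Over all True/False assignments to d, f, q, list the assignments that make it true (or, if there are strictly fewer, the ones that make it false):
is false only for:
  d=False, f=True, q=True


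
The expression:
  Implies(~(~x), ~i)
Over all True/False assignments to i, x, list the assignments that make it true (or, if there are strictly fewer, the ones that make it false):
is false only for:
  i=True, x=True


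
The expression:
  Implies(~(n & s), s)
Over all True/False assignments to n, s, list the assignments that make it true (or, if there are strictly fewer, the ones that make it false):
is true only for:
  n=False, s=True;
  n=True, s=True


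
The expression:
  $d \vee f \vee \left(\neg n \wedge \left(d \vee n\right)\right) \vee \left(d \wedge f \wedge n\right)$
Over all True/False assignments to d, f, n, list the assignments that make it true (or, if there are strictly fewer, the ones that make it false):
is false only for:
  d=False, f=False, n=False;
  d=False, f=False, n=True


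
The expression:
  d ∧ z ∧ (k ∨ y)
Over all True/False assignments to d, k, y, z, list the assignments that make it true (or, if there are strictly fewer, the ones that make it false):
is true only for:
  d=True, k=False, y=True, z=True;
  d=True, k=True, y=False, z=True;
  d=True, k=True, y=True, z=True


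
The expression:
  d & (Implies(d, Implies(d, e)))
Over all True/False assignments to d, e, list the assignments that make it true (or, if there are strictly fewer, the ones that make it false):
is true only for:
  d=True, e=True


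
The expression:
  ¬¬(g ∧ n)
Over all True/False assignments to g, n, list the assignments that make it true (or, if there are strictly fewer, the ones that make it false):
is true only for:
  g=True, n=True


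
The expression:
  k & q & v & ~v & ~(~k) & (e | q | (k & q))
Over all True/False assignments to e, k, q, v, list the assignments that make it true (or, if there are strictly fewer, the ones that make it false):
is never true.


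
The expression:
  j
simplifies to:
j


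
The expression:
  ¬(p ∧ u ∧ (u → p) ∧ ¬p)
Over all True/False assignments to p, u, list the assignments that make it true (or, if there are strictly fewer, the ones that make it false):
is always true.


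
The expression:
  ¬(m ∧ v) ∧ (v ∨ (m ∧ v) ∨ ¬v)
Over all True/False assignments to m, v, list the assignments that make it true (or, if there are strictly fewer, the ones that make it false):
is false only for:
  m=True, v=True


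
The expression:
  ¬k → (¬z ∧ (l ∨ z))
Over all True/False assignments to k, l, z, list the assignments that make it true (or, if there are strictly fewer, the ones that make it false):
is false only for:
  k=False, l=False, z=False;
  k=False, l=False, z=True;
  k=False, l=True, z=True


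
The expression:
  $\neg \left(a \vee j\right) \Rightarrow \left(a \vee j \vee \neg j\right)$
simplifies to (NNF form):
$\text{True}$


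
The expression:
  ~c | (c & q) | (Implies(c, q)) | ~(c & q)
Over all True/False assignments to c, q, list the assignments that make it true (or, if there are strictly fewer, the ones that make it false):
is always true.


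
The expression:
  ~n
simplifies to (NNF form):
~n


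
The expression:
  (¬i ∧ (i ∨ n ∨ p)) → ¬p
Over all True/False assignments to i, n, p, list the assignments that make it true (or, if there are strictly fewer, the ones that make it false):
is false only for:
  i=False, n=False, p=True;
  i=False, n=True, p=True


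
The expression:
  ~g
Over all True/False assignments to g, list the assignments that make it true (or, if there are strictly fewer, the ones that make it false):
is true only for:
  g=False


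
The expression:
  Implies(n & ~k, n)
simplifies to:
True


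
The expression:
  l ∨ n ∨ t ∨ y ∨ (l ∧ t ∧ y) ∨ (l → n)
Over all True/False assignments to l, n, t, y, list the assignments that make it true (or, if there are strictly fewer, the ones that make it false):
is always true.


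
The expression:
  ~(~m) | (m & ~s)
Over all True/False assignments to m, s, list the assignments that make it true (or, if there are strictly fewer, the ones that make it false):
is true only for:
  m=True, s=False;
  m=True, s=True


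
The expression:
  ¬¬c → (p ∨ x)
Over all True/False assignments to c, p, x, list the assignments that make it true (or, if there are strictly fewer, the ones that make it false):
is false only for:
  c=True, p=False, x=False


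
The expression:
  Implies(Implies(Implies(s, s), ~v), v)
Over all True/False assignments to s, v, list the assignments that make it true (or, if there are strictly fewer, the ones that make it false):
is true only for:
  s=False, v=True;
  s=True, v=True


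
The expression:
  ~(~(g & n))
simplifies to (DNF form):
g & n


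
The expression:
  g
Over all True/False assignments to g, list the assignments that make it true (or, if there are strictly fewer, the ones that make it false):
is true only for:
  g=True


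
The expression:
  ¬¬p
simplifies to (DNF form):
p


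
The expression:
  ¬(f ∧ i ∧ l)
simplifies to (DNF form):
¬f ∨ ¬i ∨ ¬l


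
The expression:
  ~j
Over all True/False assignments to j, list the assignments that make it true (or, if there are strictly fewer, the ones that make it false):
is true only for:
  j=False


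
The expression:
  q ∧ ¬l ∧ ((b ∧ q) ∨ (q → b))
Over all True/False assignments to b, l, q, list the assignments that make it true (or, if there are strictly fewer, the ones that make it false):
is true only for:
  b=True, l=False, q=True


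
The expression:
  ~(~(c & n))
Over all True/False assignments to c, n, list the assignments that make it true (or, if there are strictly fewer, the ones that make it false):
is true only for:
  c=True, n=True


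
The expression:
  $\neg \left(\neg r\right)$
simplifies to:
$r$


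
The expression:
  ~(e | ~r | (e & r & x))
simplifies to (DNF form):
r & ~e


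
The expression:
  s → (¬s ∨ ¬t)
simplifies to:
¬s ∨ ¬t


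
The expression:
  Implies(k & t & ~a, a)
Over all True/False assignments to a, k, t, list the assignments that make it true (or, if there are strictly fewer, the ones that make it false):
is false only for:
  a=False, k=True, t=True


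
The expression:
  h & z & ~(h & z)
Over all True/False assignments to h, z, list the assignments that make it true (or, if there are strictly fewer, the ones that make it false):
is never true.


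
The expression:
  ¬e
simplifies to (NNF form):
¬e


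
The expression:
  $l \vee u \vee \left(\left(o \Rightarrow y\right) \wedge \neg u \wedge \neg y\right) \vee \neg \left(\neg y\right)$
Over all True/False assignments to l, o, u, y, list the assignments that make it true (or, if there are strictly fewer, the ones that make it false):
is false only for:
  l=False, o=True, u=False, y=False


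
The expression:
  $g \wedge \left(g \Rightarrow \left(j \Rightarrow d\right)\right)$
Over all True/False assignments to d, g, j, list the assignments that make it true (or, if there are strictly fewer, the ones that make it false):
is true only for:
  d=False, g=True, j=False;
  d=True, g=True, j=False;
  d=True, g=True, j=True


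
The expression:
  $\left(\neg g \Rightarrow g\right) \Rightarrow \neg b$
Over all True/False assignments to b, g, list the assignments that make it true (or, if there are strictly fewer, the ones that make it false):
is false only for:
  b=True, g=True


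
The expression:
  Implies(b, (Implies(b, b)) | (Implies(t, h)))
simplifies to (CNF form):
True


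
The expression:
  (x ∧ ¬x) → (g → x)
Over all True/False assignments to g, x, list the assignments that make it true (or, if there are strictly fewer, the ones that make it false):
is always true.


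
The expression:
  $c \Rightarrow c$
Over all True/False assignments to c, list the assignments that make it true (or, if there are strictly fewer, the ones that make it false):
is always true.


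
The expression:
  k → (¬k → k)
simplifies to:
True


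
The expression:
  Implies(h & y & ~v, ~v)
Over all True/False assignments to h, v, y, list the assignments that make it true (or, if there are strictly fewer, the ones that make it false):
is always true.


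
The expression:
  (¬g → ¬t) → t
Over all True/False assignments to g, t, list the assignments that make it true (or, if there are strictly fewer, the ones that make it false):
is true only for:
  g=False, t=True;
  g=True, t=True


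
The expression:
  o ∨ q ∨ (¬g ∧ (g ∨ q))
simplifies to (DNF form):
o ∨ q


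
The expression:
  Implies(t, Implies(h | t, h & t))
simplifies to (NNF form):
h | ~t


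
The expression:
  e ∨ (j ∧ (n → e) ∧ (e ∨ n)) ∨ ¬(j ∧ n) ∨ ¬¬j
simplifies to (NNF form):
True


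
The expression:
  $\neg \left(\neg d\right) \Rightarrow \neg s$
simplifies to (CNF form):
$\neg d \vee \neg s$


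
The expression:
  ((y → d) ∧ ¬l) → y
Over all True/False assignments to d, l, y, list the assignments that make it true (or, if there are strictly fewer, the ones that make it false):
is false only for:
  d=False, l=False, y=False;
  d=True, l=False, y=False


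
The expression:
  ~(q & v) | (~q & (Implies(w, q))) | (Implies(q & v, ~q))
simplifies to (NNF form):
~q | ~v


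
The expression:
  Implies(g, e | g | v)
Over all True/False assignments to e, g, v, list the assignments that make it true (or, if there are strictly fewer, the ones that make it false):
is always true.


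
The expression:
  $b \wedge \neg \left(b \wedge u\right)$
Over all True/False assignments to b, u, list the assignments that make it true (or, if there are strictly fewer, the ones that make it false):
is true only for:
  b=True, u=False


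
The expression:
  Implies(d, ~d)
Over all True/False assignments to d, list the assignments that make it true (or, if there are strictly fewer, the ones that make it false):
is true only for:
  d=False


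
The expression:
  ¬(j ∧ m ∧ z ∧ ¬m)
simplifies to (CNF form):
True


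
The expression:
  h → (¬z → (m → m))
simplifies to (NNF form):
True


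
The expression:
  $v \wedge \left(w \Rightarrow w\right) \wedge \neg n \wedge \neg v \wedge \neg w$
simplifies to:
$\text{False}$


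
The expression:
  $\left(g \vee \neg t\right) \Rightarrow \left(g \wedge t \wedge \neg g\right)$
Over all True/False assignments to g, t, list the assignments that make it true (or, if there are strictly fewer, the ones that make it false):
is true only for:
  g=False, t=True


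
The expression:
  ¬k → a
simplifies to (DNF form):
a ∨ k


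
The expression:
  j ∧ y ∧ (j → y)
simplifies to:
j ∧ y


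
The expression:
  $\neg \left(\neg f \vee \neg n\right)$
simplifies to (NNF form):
$f \wedge n$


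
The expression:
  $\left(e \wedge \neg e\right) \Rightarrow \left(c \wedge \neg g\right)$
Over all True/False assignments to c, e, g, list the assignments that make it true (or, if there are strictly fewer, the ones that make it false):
is always true.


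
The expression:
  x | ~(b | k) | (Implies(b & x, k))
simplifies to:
True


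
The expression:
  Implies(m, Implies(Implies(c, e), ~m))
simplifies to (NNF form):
~m | (c & ~e)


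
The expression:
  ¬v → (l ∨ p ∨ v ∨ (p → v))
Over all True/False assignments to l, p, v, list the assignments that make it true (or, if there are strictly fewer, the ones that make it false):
is always true.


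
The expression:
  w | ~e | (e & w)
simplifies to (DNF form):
w | ~e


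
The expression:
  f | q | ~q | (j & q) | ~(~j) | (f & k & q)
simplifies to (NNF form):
True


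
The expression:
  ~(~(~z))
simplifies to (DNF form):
~z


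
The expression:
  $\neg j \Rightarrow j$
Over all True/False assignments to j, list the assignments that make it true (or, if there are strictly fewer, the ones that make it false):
is true only for:
  j=True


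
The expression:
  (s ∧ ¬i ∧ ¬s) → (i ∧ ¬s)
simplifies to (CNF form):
True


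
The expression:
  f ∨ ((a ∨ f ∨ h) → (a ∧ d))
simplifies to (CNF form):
(a ∨ f ∨ ¬h) ∧ (d ∨ f ∨ ¬a)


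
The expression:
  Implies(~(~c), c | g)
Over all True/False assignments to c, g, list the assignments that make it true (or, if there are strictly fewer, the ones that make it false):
is always true.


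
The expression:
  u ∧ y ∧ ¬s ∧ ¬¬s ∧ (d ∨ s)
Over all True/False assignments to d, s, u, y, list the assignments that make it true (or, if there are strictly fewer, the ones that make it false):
is never true.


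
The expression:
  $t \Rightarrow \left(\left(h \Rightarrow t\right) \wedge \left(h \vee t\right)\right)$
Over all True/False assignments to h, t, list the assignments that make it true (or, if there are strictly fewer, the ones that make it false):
is always true.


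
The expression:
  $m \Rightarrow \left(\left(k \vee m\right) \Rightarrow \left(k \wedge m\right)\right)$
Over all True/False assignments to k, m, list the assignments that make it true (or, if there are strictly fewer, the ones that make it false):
is false only for:
  k=False, m=True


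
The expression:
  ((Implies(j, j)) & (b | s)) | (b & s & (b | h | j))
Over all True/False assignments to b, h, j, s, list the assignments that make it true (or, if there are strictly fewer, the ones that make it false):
is false only for:
  b=False, h=False, j=False, s=False;
  b=False, h=False, j=True, s=False;
  b=False, h=True, j=False, s=False;
  b=False, h=True, j=True, s=False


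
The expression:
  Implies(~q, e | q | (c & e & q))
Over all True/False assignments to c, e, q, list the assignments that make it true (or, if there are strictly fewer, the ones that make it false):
is false only for:
  c=False, e=False, q=False;
  c=True, e=False, q=False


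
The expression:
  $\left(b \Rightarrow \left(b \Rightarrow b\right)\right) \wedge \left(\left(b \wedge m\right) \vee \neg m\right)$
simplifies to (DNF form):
$b \vee \neg m$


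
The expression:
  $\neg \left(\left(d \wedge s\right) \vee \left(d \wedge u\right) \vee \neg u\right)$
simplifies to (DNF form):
$u \wedge \neg d$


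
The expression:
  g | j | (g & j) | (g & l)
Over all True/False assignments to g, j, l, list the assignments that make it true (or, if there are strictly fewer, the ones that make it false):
is false only for:
  g=False, j=False, l=False;
  g=False, j=False, l=True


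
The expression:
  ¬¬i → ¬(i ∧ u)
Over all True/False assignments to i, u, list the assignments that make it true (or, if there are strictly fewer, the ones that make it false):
is false only for:
  i=True, u=True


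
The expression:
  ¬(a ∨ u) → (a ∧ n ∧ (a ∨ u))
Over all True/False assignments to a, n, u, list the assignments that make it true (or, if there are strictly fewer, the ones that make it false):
is false only for:
  a=False, n=False, u=False;
  a=False, n=True, u=False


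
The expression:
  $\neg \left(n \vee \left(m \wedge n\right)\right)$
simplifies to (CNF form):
$\neg n$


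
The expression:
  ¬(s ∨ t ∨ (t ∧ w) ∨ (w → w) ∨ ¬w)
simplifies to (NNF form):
False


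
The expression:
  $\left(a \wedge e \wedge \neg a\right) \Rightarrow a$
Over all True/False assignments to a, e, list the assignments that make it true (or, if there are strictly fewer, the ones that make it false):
is always true.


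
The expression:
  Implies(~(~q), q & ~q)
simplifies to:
~q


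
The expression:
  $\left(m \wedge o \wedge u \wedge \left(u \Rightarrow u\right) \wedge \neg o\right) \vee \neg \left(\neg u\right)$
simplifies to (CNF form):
$u$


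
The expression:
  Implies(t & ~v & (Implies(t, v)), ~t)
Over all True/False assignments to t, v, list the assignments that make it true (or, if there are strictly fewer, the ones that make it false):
is always true.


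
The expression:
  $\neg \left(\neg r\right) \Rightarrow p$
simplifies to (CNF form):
$p \vee \neg r$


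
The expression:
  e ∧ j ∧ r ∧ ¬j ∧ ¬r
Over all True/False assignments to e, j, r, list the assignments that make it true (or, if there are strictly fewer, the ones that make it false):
is never true.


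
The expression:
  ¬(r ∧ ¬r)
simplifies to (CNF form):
True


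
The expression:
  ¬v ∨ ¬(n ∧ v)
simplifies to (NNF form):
¬n ∨ ¬v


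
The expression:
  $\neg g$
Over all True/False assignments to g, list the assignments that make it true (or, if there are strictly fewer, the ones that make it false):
is true only for:
  g=False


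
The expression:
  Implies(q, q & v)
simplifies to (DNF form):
v | ~q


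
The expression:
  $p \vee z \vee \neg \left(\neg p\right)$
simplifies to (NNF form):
$p \vee z$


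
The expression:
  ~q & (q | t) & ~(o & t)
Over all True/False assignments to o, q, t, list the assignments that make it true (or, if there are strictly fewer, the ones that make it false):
is true only for:
  o=False, q=False, t=True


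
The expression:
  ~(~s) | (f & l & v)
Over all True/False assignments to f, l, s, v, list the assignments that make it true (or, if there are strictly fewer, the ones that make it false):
is false only for:
  f=False, l=False, s=False, v=False;
  f=False, l=False, s=False, v=True;
  f=False, l=True, s=False, v=False;
  f=False, l=True, s=False, v=True;
  f=True, l=False, s=False, v=False;
  f=True, l=False, s=False, v=True;
  f=True, l=True, s=False, v=False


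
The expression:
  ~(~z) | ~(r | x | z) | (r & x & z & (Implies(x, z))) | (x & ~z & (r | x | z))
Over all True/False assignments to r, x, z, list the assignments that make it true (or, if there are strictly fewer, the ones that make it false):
is false only for:
  r=True, x=False, z=False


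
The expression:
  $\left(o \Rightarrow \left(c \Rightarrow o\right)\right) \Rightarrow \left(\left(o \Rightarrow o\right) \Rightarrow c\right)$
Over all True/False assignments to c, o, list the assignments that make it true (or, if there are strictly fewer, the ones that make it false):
is true only for:
  c=True, o=False;
  c=True, o=True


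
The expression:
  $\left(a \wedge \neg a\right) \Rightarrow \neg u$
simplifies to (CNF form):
$\text{True}$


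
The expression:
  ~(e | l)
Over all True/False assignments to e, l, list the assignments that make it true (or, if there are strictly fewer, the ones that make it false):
is true only for:
  e=False, l=False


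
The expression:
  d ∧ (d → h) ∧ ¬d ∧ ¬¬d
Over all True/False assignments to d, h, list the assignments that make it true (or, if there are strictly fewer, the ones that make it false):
is never true.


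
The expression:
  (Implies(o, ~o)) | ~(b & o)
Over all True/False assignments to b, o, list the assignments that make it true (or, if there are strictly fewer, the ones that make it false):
is false only for:
  b=True, o=True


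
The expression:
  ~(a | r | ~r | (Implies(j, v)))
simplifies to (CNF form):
False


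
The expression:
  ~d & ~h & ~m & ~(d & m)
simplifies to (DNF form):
~d & ~h & ~m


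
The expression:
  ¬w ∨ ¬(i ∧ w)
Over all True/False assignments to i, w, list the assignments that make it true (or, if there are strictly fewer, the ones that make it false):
is false only for:
  i=True, w=True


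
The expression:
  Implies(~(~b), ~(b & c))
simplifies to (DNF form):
~b | ~c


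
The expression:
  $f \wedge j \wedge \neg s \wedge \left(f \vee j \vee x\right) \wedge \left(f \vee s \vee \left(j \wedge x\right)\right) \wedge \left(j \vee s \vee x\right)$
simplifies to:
$f \wedge j \wedge \neg s$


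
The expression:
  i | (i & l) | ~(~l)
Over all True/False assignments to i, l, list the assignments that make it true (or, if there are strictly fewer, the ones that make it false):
is false only for:
  i=False, l=False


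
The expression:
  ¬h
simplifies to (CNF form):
¬h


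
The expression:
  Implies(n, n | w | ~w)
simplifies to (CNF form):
True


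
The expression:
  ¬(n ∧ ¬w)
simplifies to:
w ∨ ¬n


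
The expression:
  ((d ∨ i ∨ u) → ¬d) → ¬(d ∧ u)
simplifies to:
True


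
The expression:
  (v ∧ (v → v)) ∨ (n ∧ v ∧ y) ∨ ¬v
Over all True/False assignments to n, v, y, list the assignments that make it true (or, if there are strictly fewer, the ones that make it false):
is always true.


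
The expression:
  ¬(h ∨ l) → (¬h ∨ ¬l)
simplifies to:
True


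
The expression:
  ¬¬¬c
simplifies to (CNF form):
¬c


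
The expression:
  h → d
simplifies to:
d ∨ ¬h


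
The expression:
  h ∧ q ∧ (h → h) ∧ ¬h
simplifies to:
False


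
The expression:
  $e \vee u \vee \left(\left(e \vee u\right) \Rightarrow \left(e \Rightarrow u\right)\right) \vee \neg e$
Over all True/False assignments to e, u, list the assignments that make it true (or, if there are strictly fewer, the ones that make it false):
is always true.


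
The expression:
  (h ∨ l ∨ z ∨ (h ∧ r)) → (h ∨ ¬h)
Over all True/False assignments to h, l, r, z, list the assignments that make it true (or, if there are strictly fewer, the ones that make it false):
is always true.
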